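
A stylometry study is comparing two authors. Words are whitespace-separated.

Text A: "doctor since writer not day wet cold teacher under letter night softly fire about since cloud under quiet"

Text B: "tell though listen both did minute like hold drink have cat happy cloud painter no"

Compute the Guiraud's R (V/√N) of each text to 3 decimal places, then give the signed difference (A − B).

A: V=16, N=18, R=3.771
B: V=15, N=15, R=3.873
Difference = 3.771 − 3.873 = -0.102

-0.102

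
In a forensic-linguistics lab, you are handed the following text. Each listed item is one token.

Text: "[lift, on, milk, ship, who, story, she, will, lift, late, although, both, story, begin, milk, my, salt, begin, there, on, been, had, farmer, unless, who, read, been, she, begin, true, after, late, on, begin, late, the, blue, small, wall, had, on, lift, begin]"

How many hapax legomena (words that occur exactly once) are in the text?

16

Frequencies: begin:5, on:4, lift:3, late:3, milk:2, who:2, story:2, she:2, been:2, had:2, ship:1, will:1, although:1, both:1, my:1, salt:1, there:1, farmer:1, unless:1, read:1, … (6 more, each freq 1)
Hapax (freq=1): after, although, blue, both, farmer, my, read, salt, ship, small, the, there, true, unless, wall, will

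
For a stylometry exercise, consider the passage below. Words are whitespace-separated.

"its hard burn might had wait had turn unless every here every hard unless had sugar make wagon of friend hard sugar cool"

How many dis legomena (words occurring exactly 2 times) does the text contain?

3

Frequencies: hard:3, had:3, unless:2, every:2, sugar:2, its:1, burn:1, might:1, wait:1, turn:1, here:1, make:1, wagon:1, of:1, friend:1, cool:1
Words with frequency 2: every, sugar, unless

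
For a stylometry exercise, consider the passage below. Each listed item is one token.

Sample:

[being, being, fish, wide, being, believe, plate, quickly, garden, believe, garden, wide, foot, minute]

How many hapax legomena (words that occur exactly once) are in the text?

5

Frequencies: being:3, wide:2, believe:2, garden:2, fish:1, plate:1, quickly:1, foot:1, minute:1
Hapax (freq=1): fish, foot, minute, plate, quickly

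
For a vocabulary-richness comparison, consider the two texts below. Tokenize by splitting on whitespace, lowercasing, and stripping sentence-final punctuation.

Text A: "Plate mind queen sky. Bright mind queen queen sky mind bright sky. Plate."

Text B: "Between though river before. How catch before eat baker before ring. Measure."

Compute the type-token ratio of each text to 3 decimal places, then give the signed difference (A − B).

-0.448

TTR(A) = 5/13 = 0.385
TTR(B) = 10/12 = 0.833
Difference = 0.385 − 0.833 = -0.448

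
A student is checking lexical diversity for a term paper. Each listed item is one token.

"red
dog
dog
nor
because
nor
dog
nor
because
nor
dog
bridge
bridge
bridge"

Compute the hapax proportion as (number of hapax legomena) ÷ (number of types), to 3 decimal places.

Frequencies: dog:4, nor:4, bridge:3, because:2, red:1
Hapax count = 1; type count = 5.
Ratio = 1 / 5 = 0.200

0.200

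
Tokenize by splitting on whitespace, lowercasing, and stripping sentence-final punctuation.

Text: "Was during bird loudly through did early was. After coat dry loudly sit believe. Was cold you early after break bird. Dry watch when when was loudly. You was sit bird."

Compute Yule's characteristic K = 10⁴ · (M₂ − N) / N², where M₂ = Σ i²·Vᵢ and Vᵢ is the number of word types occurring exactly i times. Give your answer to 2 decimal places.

Frequencies: was:5, bird:3, loudly:3, early:2, after:2, dry:2, sit:2, you:2, when:2, during:1, through:1, did:1, coat:1, believe:1, cold:1, break:1, watch:1
N = 31. Frequency spectrum: V_1=8, V_2=6, V_3=2, V_5=1
M₂ = 1²·8 + 2²·6 + 3²·2 + 5²·1 = 75
K = 10000 × (75 − 31) / 31² = 457.86

457.86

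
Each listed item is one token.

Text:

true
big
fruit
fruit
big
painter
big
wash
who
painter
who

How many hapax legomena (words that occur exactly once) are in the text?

2

Frequencies: big:3, fruit:2, painter:2, who:2, true:1, wash:1
Hapax (freq=1): true, wash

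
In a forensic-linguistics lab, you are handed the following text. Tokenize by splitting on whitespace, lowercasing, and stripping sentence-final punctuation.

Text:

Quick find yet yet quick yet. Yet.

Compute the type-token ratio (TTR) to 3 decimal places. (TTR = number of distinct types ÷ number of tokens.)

0.429

N = 7 tokens, V = 3 types.
TTR = V / N = 3 / 7 = 0.429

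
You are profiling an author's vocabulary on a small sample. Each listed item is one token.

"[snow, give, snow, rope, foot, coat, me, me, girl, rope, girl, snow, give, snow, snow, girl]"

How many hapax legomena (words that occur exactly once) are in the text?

Frequencies: snow:5, girl:3, give:2, rope:2, me:2, foot:1, coat:1
Hapax (freq=1): coat, foot

2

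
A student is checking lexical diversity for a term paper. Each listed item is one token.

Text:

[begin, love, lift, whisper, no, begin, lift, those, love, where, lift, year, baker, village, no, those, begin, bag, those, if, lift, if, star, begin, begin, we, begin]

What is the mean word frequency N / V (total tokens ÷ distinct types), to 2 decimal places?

1.93

N = 27 tokens, V = 14 types.
Mean frequency = N / V = 27 / 14 = 1.93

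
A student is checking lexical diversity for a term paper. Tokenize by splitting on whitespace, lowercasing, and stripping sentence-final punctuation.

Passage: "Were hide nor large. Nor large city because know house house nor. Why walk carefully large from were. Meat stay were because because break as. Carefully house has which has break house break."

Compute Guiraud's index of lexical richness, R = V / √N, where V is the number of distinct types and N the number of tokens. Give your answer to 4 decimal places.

N = 33, V = 18.
√N = 5.744563
R = 18 / 5.744563 = 3.1334

3.1334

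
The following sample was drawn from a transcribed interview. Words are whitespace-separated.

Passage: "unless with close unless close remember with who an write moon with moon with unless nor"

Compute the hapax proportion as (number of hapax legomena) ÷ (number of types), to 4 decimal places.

Frequencies: with:4, unless:3, close:2, moon:2, remember:1, who:1, an:1, write:1, nor:1
Hapax count = 5; type count = 9.
Ratio = 5 / 9 = 0.5556

0.5556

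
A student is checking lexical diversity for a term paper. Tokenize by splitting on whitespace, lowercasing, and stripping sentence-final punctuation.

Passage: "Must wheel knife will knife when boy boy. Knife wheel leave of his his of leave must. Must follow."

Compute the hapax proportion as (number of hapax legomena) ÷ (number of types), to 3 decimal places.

Frequencies: must:3, knife:3, wheel:2, boy:2, leave:2, of:2, his:2, will:1, when:1, follow:1
Hapax count = 3; type count = 10.
Ratio = 3 / 10 = 0.300

0.300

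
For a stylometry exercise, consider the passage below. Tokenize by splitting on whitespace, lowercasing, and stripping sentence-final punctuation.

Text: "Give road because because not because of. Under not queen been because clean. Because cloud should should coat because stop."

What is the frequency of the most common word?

Frequencies: because:6, not:2, should:2, give:1, road:1, of:1, under:1, queen:1, been:1, clean:1, cloud:1, coat:1, stop:1
Most common: 'because' with frequency 6.

6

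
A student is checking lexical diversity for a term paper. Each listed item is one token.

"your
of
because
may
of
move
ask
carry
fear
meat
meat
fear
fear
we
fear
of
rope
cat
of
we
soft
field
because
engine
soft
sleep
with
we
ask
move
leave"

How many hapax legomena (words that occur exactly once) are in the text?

Frequencies: of:4, fear:4, we:3, because:2, move:2, ask:2, meat:2, soft:2, your:1, may:1, carry:1, rope:1, cat:1, field:1, engine:1, sleep:1, with:1, leave:1
Hapax (freq=1): carry, cat, engine, field, leave, may, rope, sleep, with, your

10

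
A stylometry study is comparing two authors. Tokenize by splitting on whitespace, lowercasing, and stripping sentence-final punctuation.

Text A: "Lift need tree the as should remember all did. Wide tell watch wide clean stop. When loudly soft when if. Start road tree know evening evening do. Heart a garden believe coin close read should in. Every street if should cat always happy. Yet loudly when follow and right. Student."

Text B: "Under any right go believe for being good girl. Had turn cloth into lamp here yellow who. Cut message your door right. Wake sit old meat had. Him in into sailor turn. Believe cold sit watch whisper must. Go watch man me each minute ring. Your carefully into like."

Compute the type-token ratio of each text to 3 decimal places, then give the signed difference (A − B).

0.024

TTR(A) = 41/50 = 0.820
TTR(B) = 39/49 = 0.796
Difference = 0.820 − 0.796 = 0.024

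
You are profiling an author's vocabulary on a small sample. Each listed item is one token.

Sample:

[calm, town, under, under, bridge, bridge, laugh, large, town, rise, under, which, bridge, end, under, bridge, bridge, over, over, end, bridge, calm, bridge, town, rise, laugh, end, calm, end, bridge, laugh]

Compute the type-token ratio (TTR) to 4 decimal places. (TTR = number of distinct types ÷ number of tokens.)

0.3226

N = 31 tokens, V = 10 types.
TTR = V / N = 10 / 31 = 0.3226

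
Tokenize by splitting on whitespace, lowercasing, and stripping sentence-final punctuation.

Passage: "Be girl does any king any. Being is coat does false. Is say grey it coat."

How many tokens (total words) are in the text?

16

Tokens: be, girl, does, any, king, any, being, is, coat, does, false, is, say, grey, it, coat
N = 16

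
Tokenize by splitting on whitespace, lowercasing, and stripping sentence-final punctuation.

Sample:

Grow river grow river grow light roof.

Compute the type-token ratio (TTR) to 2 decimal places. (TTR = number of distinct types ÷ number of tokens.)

0.57

N = 7 tokens, V = 4 types.
TTR = V / N = 4 / 7 = 0.57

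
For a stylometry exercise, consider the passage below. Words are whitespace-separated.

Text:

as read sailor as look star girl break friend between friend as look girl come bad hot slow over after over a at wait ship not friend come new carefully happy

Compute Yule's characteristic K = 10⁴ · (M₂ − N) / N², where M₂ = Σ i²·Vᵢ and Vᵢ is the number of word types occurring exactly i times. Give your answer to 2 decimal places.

208.12

Frequencies: as:3, friend:3, look:2, girl:2, come:2, over:2, read:1, sailor:1, star:1, break:1, between:1, bad:1, hot:1, slow:1, after:1, a:1, at:1, wait:1, ship:1, not:1, … (3 more, each freq 1)
N = 31. Frequency spectrum: V_1=17, V_2=4, V_3=2
M₂ = 1²·17 + 2²·4 + 3²·2 = 51
K = 10000 × (51 − 31) / 31² = 208.12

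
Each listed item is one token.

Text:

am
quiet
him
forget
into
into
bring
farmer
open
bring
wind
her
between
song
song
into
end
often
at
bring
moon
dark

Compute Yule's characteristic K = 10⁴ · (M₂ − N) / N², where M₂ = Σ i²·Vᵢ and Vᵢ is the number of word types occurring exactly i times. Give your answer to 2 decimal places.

289.26

Frequencies: into:3, bring:3, song:2, am:1, quiet:1, him:1, forget:1, farmer:1, open:1, wind:1, her:1, between:1, end:1, often:1, at:1, moon:1, dark:1
N = 22. Frequency spectrum: V_1=14, V_2=1, V_3=2
M₂ = 1²·14 + 2²·1 + 3²·2 = 36
K = 10000 × (36 − 22) / 22² = 289.26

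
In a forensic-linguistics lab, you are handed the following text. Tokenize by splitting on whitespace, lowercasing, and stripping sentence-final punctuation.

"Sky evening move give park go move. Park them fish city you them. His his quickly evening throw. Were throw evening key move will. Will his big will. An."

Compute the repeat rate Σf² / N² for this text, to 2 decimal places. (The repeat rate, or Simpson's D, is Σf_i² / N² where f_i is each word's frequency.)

0.07

Frequencies: evening:3, move:3, his:3, will:3, park:2, them:2, throw:2, sky:1, give:1, go:1, fish:1, city:1, you:1, quickly:1, were:1, key:1, big:1, an:1
Σf² = 59; N² = 841
Repeat rate = 59 / 841 = 0.07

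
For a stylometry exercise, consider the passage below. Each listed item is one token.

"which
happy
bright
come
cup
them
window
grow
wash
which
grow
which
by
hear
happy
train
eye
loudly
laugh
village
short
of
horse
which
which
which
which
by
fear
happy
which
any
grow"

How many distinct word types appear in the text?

21

Distinct types: {any, bright, by, come, cup, eye, fear, grow, happy, hear, horse, laugh, loudly, of, short, them, train, village, wash, which, window}
V = 21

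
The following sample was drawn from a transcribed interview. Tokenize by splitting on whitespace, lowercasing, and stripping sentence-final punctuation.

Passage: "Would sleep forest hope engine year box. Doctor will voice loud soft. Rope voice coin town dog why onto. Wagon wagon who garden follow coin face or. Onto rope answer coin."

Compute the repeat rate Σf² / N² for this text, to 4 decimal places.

Frequencies: coin:3, voice:2, rope:2, onto:2, wagon:2, would:1, sleep:1, forest:1, hope:1, engine:1, year:1, box:1, doctor:1, will:1, loud:1, soft:1, town:1, dog:1, why:1, who:1, … (5 more, each freq 1)
Σf² = 45; N² = 961
Repeat rate = 45 / 961 = 0.0468

0.0468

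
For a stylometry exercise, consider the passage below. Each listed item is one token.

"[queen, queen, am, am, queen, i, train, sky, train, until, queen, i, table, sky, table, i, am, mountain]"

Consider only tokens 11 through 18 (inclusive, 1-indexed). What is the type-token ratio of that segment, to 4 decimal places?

Segment tokens 11–18: queen, i, table, sky, table, i, am, mountain
Segment N = 8, segment V = 6.
TTR = 6 / 8 = 0.7500

0.7500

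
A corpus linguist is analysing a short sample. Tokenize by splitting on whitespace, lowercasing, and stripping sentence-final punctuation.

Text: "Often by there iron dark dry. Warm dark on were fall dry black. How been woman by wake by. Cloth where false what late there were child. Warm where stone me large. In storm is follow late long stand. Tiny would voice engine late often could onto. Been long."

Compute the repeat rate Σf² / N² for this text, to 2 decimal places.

0.03

Frequencies: by:3, late:3, often:2, there:2, dark:2, dry:2, warm:2, were:2, been:2, where:2, long:2, iron:1, on:1, fall:1, black:1, how:1, woman:1, wake:1, cloth:1, false:1, … (16 more, each freq 1)
Σf² = 79; N² = 2401
Repeat rate = 79 / 2401 = 0.03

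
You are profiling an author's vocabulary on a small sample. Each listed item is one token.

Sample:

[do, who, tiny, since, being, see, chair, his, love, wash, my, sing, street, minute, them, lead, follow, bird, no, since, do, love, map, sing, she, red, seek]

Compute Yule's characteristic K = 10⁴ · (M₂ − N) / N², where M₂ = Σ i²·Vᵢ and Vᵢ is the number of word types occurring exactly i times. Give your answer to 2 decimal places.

Frequencies: do:2, since:2, love:2, sing:2, who:1, tiny:1, being:1, see:1, chair:1, his:1, wash:1, my:1, street:1, minute:1, them:1, lead:1, follow:1, bird:1, no:1, map:1, … (3 more, each freq 1)
N = 27. Frequency spectrum: V_1=19, V_2=4
M₂ = 1²·19 + 2²·4 = 35
K = 10000 × (35 − 27) / 27² = 109.74

109.74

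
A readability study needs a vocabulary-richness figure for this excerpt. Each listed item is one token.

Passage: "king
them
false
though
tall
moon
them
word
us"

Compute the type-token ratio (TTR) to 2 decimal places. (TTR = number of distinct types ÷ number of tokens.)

N = 9 tokens, V = 8 types.
TTR = V / N = 8 / 9 = 0.89

0.89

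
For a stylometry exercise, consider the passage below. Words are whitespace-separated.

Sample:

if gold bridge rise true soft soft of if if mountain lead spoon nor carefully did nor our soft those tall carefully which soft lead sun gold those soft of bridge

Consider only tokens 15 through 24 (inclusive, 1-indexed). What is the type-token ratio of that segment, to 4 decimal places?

0.8000

Segment tokens 15–24: carefully, did, nor, our, soft, those, tall, carefully, which, soft
Segment N = 10, segment V = 8.
TTR = 8 / 10 = 0.8000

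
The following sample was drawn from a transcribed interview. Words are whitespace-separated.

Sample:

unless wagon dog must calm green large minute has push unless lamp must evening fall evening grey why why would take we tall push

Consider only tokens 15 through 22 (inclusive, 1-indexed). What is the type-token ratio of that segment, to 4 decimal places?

Segment tokens 15–22: fall, evening, grey, why, why, would, take, we
Segment N = 8, segment V = 7.
TTR = 7 / 8 = 0.8750

0.8750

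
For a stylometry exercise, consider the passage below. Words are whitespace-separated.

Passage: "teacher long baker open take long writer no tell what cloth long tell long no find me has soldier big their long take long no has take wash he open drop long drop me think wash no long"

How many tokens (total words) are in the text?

38

Tokens: teacher, long, baker, open, take, long, writer, no, tell, what, cloth, long, tell, long, no, find, me, has, soldier, big, their, long, take, long, no, has, take, wash, he, open, drop, long, drop, me, think, wash, no, long
N = 38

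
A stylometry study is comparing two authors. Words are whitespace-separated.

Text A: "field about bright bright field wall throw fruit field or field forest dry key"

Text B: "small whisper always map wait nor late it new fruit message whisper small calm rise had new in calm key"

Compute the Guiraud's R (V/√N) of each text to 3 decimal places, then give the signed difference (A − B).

-0.905

A: V=10, N=14, R=2.673
B: V=16, N=20, R=3.578
Difference = 2.673 − 3.578 = -0.905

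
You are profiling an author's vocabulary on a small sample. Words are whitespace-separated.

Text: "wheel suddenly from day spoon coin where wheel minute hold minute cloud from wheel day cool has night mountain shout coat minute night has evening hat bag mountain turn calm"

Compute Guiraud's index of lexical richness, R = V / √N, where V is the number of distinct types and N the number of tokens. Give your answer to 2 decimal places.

N = 30, V = 21.
√N = 5.477226
R = 21 / 5.477226 = 3.83

3.83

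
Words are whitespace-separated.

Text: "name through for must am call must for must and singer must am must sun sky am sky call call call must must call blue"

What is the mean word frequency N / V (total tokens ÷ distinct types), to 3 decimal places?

N = 25 tokens, V = 11 types.
Mean frequency = N / V = 25 / 11 = 2.273

2.273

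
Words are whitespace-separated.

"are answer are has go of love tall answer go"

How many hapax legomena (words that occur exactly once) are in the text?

Frequencies: are:2, answer:2, go:2, has:1, of:1, love:1, tall:1
Hapax (freq=1): has, love, of, tall

4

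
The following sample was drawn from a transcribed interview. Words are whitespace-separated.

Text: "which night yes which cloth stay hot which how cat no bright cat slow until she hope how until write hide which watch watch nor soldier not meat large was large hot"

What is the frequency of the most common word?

Frequencies: which:4, hot:2, how:2, cat:2, until:2, watch:2, large:2, night:1, yes:1, cloth:1, stay:1, no:1, bright:1, slow:1, she:1, hope:1, write:1, hide:1, nor:1, soldier:1, … (3 more, each freq 1)
Most common: 'which' with frequency 4.

4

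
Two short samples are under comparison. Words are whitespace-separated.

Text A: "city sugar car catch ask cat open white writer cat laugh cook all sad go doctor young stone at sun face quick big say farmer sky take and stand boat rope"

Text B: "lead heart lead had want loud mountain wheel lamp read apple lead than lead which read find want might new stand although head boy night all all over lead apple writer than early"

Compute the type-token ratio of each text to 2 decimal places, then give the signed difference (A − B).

TTR(A) = 30/31 = 0.97
TTR(B) = 24/33 = 0.73
Difference = 0.97 − 0.73 = 0.24

0.24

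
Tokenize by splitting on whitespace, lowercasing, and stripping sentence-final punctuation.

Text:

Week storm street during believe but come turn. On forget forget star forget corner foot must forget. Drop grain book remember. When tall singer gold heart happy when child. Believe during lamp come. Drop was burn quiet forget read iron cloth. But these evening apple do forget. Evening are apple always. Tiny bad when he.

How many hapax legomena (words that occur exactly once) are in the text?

Frequencies: forget:6, when:3, during:2, believe:2, but:2, come:2, drop:2, evening:2, apple:2, week:1, storm:1, street:1, turn:1, on:1, star:1, corner:1, foot:1, must:1, grain:1, book:1, … (21 more, each freq 1)
Hapax (freq=1): always, are, bad, book, burn, child, cloth, corner, do, foot, gold, grain, happy, he, heart, iron, lamp, must, on, quiet, read, remember, singer, star, storm, street, tall, these, tiny, turn, was, week

32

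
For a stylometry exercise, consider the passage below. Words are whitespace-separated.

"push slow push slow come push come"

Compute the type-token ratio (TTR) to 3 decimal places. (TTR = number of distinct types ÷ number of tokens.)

0.429

N = 7 tokens, V = 3 types.
TTR = V / N = 3 / 7 = 0.429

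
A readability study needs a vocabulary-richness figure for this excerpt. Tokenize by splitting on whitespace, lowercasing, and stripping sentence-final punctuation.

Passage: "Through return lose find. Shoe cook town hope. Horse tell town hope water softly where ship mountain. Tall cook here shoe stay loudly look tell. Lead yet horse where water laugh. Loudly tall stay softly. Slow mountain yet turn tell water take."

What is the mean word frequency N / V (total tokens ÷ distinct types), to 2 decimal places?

1.62

N = 42 tokens, V = 26 types.
Mean frequency = N / V = 42 / 26 = 1.62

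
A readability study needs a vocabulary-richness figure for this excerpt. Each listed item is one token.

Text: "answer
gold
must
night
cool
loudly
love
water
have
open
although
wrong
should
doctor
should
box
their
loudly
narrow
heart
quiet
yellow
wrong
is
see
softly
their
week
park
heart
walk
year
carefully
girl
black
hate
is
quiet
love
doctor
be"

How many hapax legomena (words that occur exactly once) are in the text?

23

Frequencies: loudly:2, love:2, wrong:2, should:2, doctor:2, their:2, heart:2, quiet:2, is:2, answer:1, gold:1, must:1, night:1, cool:1, water:1, have:1, open:1, although:1, box:1, narrow:1, … (12 more, each freq 1)
Hapax (freq=1): although, answer, be, black, box, carefully, cool, girl, gold, hate, have, must, narrow, night, open, park, see, softly, walk, water, week, year, yellow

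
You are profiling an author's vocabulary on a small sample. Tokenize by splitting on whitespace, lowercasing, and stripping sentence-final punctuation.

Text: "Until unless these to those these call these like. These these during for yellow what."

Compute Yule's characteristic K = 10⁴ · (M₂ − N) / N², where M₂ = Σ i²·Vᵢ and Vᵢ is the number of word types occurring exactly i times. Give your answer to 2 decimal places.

Frequencies: these:5, until:1, unless:1, to:1, those:1, call:1, like:1, during:1, for:1, yellow:1, what:1
N = 15. Frequency spectrum: V_1=10, V_5=1
M₂ = 1²·10 + 5²·1 = 35
K = 10000 × (35 − 15) / 15² = 888.89

888.89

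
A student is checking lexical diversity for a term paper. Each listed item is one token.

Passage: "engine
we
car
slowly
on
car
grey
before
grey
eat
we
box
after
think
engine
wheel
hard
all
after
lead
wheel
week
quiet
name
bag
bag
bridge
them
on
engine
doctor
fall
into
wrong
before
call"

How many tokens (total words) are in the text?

Tokens: engine, we, car, slowly, on, car, grey, before, grey, eat, we, box, after, think, engine, wheel, hard, all, after, lead, wheel, week, quiet, name, bag, bag, bridge, them, on, engine, doctor, fall, into, wrong, before, call
N = 36

36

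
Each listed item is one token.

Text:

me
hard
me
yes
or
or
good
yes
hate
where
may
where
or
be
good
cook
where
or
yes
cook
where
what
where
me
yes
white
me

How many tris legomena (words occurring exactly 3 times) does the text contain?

Frequencies: where:5, me:4, yes:4, or:4, good:2, cook:2, hard:1, hate:1, may:1, be:1, what:1, white:1
Words with frequency 3: (none)

0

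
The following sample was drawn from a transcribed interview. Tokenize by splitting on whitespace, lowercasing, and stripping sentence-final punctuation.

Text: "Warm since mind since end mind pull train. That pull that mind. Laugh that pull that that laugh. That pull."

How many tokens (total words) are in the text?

Tokens: warm, since, mind, since, end, mind, pull, train, that, pull, that, mind, laugh, that, pull, that, that, laugh, that, pull
N = 20

20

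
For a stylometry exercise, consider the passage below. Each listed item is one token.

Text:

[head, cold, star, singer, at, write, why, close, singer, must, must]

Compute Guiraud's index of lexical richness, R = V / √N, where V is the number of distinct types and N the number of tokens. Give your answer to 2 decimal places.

2.71

N = 11, V = 9.
√N = 3.316625
R = 9 / 3.316625 = 2.71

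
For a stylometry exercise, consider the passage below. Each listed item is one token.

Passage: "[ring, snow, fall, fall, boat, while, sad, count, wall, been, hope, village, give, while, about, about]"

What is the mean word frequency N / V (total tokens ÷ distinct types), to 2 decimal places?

N = 16 tokens, V = 13 types.
Mean frequency = N / V = 16 / 13 = 1.23

1.23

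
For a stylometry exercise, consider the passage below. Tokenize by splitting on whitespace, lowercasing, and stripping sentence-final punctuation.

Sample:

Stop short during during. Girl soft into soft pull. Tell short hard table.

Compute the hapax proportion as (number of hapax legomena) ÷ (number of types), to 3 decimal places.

Frequencies: short:2, during:2, soft:2, stop:1, girl:1, into:1, pull:1, tell:1, hard:1, table:1
Hapax count = 7; type count = 10.
Ratio = 7 / 10 = 0.700

0.700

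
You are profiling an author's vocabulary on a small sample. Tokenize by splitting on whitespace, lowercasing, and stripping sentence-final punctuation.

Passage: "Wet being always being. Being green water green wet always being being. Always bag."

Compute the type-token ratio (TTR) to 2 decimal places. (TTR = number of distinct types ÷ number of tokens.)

N = 14 tokens, V = 6 types.
TTR = V / N = 6 / 14 = 0.43

0.43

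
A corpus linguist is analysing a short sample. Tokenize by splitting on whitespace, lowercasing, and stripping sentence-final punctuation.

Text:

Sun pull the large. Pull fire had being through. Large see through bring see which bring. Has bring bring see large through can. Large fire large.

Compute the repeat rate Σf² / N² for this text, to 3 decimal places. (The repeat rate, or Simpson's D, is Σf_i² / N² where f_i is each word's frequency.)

Frequencies: large:5, bring:4, through:3, see:3, pull:2, fire:2, sun:1, the:1, had:1, being:1, which:1, has:1, can:1
Σf² = 74; N² = 676
Repeat rate = 74 / 676 = 0.109

0.109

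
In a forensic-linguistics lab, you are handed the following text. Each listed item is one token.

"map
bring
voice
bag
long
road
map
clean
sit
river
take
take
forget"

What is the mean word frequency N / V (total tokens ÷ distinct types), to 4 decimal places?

1.1818

N = 13 tokens, V = 11 types.
Mean frequency = N / V = 13 / 11 = 1.1818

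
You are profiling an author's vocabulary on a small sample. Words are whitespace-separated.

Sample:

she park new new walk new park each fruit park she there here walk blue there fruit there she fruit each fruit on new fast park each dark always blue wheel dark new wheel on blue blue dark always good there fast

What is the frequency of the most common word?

Frequencies: new:5, park:4, fruit:4, there:4, blue:4, she:3, each:3, dark:3, walk:2, on:2, fast:2, always:2, wheel:2, here:1, good:1
Most common: 'new' with frequency 5.

5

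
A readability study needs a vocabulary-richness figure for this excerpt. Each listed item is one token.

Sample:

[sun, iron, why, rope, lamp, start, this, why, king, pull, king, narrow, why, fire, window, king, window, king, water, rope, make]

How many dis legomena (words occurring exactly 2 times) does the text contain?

Frequencies: king:4, why:3, rope:2, window:2, sun:1, iron:1, lamp:1, start:1, this:1, pull:1, narrow:1, fire:1, water:1, make:1
Words with frequency 2: rope, window

2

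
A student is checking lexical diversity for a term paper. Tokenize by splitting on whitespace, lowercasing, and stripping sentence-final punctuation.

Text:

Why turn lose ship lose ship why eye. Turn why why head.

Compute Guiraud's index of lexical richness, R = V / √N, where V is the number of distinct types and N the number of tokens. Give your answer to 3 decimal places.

N = 12, V = 6.
√N = 3.464102
R = 6 / 3.464102 = 1.732

1.732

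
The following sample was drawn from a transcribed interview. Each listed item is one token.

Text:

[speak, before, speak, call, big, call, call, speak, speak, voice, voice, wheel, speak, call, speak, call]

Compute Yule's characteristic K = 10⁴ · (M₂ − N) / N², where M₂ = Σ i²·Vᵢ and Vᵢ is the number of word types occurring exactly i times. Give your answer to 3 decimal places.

Frequencies: speak:6, call:5, voice:2, before:1, big:1, wheel:1
N = 16. Frequency spectrum: V_1=3, V_2=1, V_5=1, V_6=1
M₂ = 1²·3 + 2²·1 + 5²·1 + 6²·1 = 68
K = 10000 × (68 − 16) / 16² = 2031.250

2031.250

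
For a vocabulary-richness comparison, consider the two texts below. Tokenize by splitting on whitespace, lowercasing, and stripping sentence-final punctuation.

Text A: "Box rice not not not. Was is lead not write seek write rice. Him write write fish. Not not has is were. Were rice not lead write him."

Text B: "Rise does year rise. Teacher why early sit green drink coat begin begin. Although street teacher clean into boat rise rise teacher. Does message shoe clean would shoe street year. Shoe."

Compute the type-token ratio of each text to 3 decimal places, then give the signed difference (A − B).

-0.184

TTR(A) = 12/28 = 0.429
TTR(B) = 19/31 = 0.613
Difference = 0.429 − 0.613 = -0.184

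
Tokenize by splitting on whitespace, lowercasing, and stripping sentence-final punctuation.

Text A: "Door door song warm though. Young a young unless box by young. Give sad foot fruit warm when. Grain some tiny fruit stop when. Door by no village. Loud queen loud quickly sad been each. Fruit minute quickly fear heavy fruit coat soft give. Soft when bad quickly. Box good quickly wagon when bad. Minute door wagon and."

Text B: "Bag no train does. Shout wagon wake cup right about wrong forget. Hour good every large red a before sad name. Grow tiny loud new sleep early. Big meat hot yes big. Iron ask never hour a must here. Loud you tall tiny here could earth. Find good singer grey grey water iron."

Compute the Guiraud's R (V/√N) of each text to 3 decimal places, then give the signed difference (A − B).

A: V=34, N=58, R=4.464
B: V=44, N=53, R=6.044
Difference = 4.464 − 6.044 = -1.580

-1.580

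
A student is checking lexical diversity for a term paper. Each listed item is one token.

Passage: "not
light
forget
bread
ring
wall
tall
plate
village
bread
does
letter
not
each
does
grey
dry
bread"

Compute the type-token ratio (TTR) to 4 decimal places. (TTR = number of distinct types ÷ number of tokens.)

N = 18 tokens, V = 14 types.
TTR = V / N = 14 / 18 = 0.7778

0.7778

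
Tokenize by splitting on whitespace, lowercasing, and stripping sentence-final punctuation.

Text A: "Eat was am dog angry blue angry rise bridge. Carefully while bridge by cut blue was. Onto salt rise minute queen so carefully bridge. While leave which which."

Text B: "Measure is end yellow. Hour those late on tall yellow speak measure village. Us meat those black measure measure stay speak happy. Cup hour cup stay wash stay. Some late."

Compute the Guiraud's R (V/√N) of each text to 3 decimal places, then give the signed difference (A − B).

0.122

A: V=19, N=28, R=3.591
B: V=19, N=30, R=3.469
Difference = 3.591 − 3.469 = 0.122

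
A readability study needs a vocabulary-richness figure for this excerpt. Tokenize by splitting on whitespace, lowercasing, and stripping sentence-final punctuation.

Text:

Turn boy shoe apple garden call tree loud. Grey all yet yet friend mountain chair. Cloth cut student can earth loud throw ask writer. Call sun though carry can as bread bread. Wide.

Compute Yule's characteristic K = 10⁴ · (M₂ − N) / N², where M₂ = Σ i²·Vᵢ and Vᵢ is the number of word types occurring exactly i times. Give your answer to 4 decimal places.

91.8274

Frequencies: call:2, loud:2, yet:2, can:2, bread:2, turn:1, boy:1, shoe:1, apple:1, garden:1, tree:1, grey:1, all:1, friend:1, mountain:1, chair:1, cloth:1, cut:1, student:1, earth:1, … (8 more, each freq 1)
N = 33. Frequency spectrum: V_1=23, V_2=5
M₂ = 1²·23 + 2²·5 = 43
K = 10000 × (43 − 33) / 33² = 91.8274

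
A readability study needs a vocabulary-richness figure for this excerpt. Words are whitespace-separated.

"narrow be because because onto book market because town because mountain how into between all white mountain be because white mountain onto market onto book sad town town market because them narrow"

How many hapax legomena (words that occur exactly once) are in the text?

Frequencies: because:6, onto:3, market:3, town:3, mountain:3, narrow:2, be:2, book:2, white:2, how:1, into:1, between:1, all:1, sad:1, them:1
Hapax (freq=1): all, between, how, into, sad, them

6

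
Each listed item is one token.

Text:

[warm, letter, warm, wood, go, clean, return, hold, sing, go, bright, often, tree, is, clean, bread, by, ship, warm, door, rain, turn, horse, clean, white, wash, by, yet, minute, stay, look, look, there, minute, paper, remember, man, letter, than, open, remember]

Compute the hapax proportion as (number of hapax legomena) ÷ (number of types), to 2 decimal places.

Frequencies: warm:3, clean:3, letter:2, go:2, by:2, minute:2, look:2, remember:2, wood:1, return:1, hold:1, sing:1, bright:1, often:1, tree:1, is:1, bread:1, ship:1, door:1, rain:1, … (11 more, each freq 1)
Hapax count = 23; type count = 31.
Ratio = 23 / 31 = 0.74

0.74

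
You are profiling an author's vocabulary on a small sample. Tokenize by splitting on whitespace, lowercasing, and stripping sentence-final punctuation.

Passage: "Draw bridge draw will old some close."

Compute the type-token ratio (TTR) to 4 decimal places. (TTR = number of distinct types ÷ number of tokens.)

N = 7 tokens, V = 6 types.
TTR = V / N = 6 / 7 = 0.8571

0.8571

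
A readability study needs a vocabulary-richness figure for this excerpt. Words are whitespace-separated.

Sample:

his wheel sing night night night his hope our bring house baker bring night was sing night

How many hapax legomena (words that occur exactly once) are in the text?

6

Frequencies: night:5, his:2, sing:2, bring:2, wheel:1, hope:1, our:1, house:1, baker:1, was:1
Hapax (freq=1): baker, hope, house, our, was, wheel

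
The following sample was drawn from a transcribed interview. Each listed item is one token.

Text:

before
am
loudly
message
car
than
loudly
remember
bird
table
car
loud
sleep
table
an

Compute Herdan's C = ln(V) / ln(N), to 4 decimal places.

0.9176

N = 15, V = 12.
ln(V) = 2.484907, ln(N) = 2.708050
C = 2.484907 / 2.708050 = 0.9176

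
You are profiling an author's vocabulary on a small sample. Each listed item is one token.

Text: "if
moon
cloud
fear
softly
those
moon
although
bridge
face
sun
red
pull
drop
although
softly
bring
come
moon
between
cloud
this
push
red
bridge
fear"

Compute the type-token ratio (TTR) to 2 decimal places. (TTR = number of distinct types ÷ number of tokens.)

0.69

N = 26 tokens, V = 18 types.
TTR = V / N = 18 / 26 = 0.69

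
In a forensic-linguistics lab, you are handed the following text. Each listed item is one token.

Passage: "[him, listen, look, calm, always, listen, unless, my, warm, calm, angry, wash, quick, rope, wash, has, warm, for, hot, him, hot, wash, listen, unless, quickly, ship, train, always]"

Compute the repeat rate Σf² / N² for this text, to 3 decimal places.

0.066

Frequencies: listen:3, wash:3, him:2, calm:2, always:2, unless:2, warm:2, hot:2, look:1, my:1, angry:1, quick:1, rope:1, has:1, for:1, quickly:1, ship:1, train:1
Σf² = 52; N² = 784
Repeat rate = 52 / 784 = 0.066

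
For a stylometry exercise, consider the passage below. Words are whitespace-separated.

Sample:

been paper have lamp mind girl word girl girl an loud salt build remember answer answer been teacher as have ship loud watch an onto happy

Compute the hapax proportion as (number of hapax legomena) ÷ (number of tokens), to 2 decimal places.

Frequencies: girl:3, been:2, have:2, an:2, loud:2, answer:2, paper:1, lamp:1, mind:1, word:1, salt:1, build:1, remember:1, teacher:1, as:1, ship:1, watch:1, onto:1, happy:1
Hapax count = 13; token count = 26.
Ratio = 13 / 26 = 0.50

0.50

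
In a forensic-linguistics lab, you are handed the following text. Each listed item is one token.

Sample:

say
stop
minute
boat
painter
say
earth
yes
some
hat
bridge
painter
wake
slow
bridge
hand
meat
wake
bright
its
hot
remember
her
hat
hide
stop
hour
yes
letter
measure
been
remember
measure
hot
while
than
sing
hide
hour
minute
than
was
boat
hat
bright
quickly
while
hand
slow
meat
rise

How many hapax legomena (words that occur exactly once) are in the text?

10

Frequencies: hat:3, say:2, stop:2, minute:2, boat:2, painter:2, yes:2, bridge:2, wake:2, slow:2, hand:2, meat:2, bright:2, hot:2, remember:2, hide:2, hour:2, measure:2, while:2, than:2, … (10 more, each freq 1)
Hapax (freq=1): been, earth, her, its, letter, quickly, rise, sing, some, was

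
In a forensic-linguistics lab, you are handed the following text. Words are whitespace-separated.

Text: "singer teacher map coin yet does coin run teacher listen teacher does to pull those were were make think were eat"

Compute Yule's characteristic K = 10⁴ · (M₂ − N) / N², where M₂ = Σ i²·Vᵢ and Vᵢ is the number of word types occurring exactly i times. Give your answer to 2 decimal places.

Frequencies: teacher:3, were:3, coin:2, does:2, singer:1, map:1, yet:1, run:1, listen:1, to:1, pull:1, those:1, make:1, think:1, eat:1
N = 21. Frequency spectrum: V_1=11, V_2=2, V_3=2
M₂ = 1²·11 + 2²·2 + 3²·2 = 37
K = 10000 × (37 − 21) / 21² = 362.81

362.81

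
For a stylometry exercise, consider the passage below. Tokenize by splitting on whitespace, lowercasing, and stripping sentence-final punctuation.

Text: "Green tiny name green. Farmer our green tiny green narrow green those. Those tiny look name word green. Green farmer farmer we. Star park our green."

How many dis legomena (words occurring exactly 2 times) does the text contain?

3

Frequencies: green:8, tiny:3, farmer:3, name:2, our:2, those:2, narrow:1, look:1, word:1, we:1, star:1, park:1
Words with frequency 2: name, our, those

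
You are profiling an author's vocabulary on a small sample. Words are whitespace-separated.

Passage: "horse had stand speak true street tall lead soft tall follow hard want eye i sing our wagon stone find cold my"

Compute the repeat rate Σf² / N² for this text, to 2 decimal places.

Frequencies: tall:2, horse:1, had:1, stand:1, speak:1, true:1, street:1, lead:1, soft:1, follow:1, hard:1, want:1, eye:1, i:1, sing:1, our:1, wagon:1, stone:1, find:1, cold:1, … (1 more, each freq 1)
Σf² = 24; N² = 484
Repeat rate = 24 / 484 = 0.05

0.05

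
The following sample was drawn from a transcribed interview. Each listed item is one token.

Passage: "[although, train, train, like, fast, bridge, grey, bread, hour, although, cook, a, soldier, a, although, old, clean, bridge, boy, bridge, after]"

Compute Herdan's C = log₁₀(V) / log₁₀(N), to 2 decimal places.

N = 21, V = 15.
log₁₀(V) = 1.176091, log₁₀(N) = 1.322219
C = 1.176091 / 1.322219 = 0.89

0.89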